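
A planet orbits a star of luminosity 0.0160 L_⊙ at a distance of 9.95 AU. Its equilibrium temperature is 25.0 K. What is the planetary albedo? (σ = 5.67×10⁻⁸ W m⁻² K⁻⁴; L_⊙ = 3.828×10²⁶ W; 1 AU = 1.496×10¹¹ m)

d = 9.95 AU = 1.49×10¹² m.
L = 0.0160 × 3.828×10²⁶ = 6.12×10²⁴ W.
Flux: S = L/(4πd²) = 6.12×10²⁴/(4π×(1.49×10¹²)²) = 0.220 W m⁻².
From T_eq⁴ = S(1−A)/(4σ): 1−A = 4σT_eq⁴/S.
1−A = 4 × 5.67×10⁻⁸ × (25.0)⁴ / 0.220 = 0.403.

A ≈ 0.60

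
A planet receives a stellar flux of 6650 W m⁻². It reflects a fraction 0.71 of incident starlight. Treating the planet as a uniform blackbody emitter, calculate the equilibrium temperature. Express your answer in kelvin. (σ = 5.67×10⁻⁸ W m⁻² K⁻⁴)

Energy balance: absorbed = emitted ⇒ πR²·S(1−A) = 4πR²·σT_eq⁴, so T_eq⁴ = S(1−A)/(4σ).
T_eq = [6650 × 0.29 / (4 × 5.67×10⁻⁸)]^(1/4) = (8.50×10⁹)^(1/4) = 304 K.

T_eq ≈ 304 K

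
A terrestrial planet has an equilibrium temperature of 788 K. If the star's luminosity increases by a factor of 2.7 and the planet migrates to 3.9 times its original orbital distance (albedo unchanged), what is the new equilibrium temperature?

T_eq ∝ L^(1/4) · d^(−1/2).
T′ = 788 × 2.7^(1/4) / 3.9^(1/2) = 511 K.

T_eq ≈ 511 K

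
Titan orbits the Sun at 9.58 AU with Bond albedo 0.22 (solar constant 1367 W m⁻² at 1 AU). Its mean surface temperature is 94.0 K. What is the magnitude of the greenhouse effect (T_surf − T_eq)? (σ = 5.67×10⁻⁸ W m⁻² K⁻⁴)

ΔT ≈ 9.4 K

S = 1367/9.58² = 14.89 W m⁻².
T_eq = [S(1−A)/(4σ)]^(1/4) = [14.89×0.78/(4×5.67×10⁻⁸)]^(1/4) = 84.6 K.
ΔT = T_surf − T_eq = 94 − 84.6.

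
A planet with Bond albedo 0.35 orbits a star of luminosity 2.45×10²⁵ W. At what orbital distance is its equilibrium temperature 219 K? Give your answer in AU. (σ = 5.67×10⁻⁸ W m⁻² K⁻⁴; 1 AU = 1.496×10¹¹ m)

d ≈ 0.329 AU

From T_eq⁴ = L(1−A)/(16πσd²): d = √[L(1−A)/(16πσT_eq⁴)].
d = √[2.45×10²⁵ × 0.65 / (16π × 5.67×10⁻⁸ × (219)⁴)] = 4.93×10¹⁰ m = 0.329 AU.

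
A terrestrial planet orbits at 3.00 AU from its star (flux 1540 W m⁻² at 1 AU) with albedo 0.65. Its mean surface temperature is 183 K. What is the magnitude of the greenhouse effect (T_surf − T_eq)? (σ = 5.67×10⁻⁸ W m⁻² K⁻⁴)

ΔT ≈ 55.5 K

S = 1540/3.00² = 171.1 W m⁻².
T_eq = [S(1−A)/(4σ)]^(1/4) = [171.1×0.35/(4×5.67×10⁻⁸)]^(1/4) = 127.5 K.
ΔT = T_surf − T_eq = 183 − 127.5.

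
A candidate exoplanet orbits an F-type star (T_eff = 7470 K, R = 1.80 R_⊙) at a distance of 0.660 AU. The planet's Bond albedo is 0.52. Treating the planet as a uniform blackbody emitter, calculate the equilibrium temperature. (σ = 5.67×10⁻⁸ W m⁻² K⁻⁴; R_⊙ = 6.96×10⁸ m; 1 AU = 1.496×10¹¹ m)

R_⋆ = 1.80 × 6.96×10⁸ = 1.25×10⁹ m.
d = 0.660 AU = 9.87×10¹⁰ m.
L = 4πR_⋆²σT_⋆⁴ = 4π(1.25×10⁹)² × 5.67×10⁻⁸ × (7470)⁴ = 3.48×10²⁷ W.
S = L/(4πd²) = 2.84×10⁴ W m⁻².
Energy balance: absorbed = emitted ⇒ πR²·S(1−A) = 4πR²·σT_eq⁴, so T_eq⁴ = S(1−A)/(4σ).
T_eq = [2.84×10⁴ × 0.48 / (4 × 5.67×10⁻⁸)]^(1/4) = (6.02×10¹⁰)^(1/4) = 495 K.

T_eq ≈ 495 K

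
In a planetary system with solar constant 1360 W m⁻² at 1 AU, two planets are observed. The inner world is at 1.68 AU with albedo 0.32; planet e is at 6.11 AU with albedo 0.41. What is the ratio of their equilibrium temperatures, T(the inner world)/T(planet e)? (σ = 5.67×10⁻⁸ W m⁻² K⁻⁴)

T₁/T₂ ≈ 1.976

T_eq = [S₀(1−A)/(4σd²)]^(1/4), so T ∝ (1−A)^(1/4) / √d.
T₁ = [1360×0.68/(4×5.67×10⁻⁸×1.68²)]^(1/4) = 194.96 K.
T₂ = [1360×0.59/(4×5.67×10⁻⁸×6.11²)]^(1/4) = 98.67 K.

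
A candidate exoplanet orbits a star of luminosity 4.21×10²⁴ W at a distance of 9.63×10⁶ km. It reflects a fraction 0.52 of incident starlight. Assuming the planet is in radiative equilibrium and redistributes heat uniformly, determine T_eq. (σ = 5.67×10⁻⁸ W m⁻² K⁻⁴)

T_eq ≈ 296 K

d = 9.63×10⁶ km = 9.63×10⁹ m.
Flux: S = L/(4πd²) = 4.21×10²⁴/(4π×(9.63×10⁹)²) = 3610 W m⁻².
Energy balance: absorbed = emitted ⇒ πR²·S(1−A) = 4πR²·σT_eq⁴, so T_eq⁴ = S(1−A)/(4σ).
T_eq = [3610 × 0.48 / (4 × 5.67×10⁻⁸)]^(1/4) = (7.65×10⁹)^(1/4) = 296 K.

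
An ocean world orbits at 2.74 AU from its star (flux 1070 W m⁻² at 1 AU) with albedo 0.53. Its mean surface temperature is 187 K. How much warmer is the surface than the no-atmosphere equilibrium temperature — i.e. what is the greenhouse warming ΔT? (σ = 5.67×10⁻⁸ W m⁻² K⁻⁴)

S = 1070/2.74² = 142.5 W m⁻².
T_eq = [S(1−A)/(4σ)]^(1/4) = [142.5×0.47/(4×5.67×10⁻⁸)]^(1/4) = 131.1 K.
ΔT = T_surf − T_eq = 187 − 131.1.

ΔT ≈ 55.9 K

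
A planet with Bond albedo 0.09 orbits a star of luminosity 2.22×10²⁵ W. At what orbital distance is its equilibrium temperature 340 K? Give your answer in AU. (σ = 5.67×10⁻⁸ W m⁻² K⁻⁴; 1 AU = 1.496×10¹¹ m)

d ≈ 0.154 AU

From T_eq⁴ = L(1−A)/(16πσd²): d = √[L(1−A)/(16πσT_eq⁴)].
d = √[2.22×10²⁵ × 0.91 / (16π × 5.67×10⁻⁸ × (340)⁴)] = 2.30×10¹⁰ m = 0.154 AU.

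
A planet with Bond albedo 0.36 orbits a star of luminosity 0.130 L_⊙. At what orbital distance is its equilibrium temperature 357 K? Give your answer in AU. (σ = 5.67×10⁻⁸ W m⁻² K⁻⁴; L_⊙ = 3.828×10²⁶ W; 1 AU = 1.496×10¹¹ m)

d ≈ 0.175 AU

L = 0.130 × 3.828×10²⁶ = 4.98×10²⁵ W.
From T_eq⁴ = L(1−A)/(16πσd²): d = √[L(1−A)/(16πσT_eq⁴)].
d = √[4.98×10²⁵ × 0.64 / (16π × 5.67×10⁻⁸ × (357)⁴)] = 2.62×10¹⁰ m = 0.175 AU.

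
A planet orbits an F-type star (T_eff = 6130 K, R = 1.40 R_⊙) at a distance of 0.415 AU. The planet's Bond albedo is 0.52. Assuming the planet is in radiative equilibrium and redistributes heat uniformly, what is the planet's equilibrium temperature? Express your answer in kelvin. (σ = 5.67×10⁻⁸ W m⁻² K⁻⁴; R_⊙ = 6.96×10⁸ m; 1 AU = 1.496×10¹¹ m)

T_eq ≈ 452 K

R_⋆ = 1.40 × 6.96×10⁸ = 9.74×10⁸ m.
d = 0.415 AU = 6.21×10¹⁰ m.
L = 4πR_⋆²σT_⋆⁴ = 4π(9.74×10⁸)² × 5.67×10⁻⁸ × (6130)⁴ = 9.55×10²⁶ W.
S = L/(4πd²) = 1.97×10⁴ W m⁻².
Energy balance: absorbed = emitted ⇒ πR²·S(1−A) = 4πR²·σT_eq⁴, so T_eq⁴ = S(1−A)/(4σ).
T_eq = [1.97×10⁴ × 0.48 / (4 × 5.67×10⁻⁸)]^(1/4) = (4.17×10¹⁰)^(1/4) = 452 K.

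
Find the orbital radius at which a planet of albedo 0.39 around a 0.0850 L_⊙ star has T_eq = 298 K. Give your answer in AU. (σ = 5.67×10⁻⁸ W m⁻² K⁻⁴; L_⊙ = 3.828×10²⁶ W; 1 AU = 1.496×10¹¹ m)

d ≈ 0.199 AU

L = 0.0850 × 3.828×10²⁶ = 3.25×10²⁵ W.
From T_eq⁴ = L(1−A)/(16πσd²): d = √[L(1−A)/(16πσT_eq⁴)].
d = √[3.25×10²⁵ × 0.61 / (16π × 5.67×10⁻⁸ × (298)⁴)] = 2.97×10¹⁰ m = 0.199 AU.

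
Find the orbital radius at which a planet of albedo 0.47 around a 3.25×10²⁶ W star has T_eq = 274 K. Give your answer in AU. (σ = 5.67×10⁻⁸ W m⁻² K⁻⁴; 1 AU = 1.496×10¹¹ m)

From T_eq⁴ = L(1−A)/(16πσd²): d = √[L(1−A)/(16πσT_eq⁴)].
d = √[3.25×10²⁶ × 0.53 / (16π × 5.67×10⁻⁸ × (274)⁴)] = 1.04×10¹¹ m = 0.692 AU.

d ≈ 0.692 AU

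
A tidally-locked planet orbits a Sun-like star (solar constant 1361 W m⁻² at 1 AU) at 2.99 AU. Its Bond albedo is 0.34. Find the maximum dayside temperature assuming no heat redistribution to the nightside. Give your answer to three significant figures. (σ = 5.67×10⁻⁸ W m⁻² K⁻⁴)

Flux at 2.99 AU: S = 1361/2.99² = 152 W m⁻².
With no redistribution each surface element balances locally: S(1−A) = σT⁴.
T = [152 × 0.66 / 5.67×10⁻⁸]^(1/4) = (1.77×10⁹)^(1/4) = 205 K.

T_ss ≈ 205 K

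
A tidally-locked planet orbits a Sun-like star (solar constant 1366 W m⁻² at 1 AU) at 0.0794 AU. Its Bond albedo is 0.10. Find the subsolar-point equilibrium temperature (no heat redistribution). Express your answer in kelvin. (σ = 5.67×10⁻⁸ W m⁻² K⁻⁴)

T_ss ≈ 1360 K

Flux at 0.0794 AU: S = 1366/0.0794² = 2.17×10⁵ W m⁻².
At the subsolar point the surface absorbs S(1−A) and emits σT⁴ per unit area — no factor of 4, since only the local patch is in balance.
T = [2.17×10⁵ × 0.90 / 5.67×10⁻⁸]^(1/4) = (3.44×10¹²)^(1/4) = 1360 K.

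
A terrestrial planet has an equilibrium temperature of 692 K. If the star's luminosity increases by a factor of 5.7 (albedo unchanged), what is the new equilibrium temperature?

T_eq ≈ 1070 K

T_eq ∝ L^(1/4) · d^(−1/2).
T′ = 692 × 5.7^(1/4) = 1070 K.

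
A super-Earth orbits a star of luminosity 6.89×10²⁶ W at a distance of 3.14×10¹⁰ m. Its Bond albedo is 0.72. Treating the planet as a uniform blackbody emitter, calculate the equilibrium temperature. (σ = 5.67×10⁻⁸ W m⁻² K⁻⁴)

Flux: S = L/(4πd²) = 6.89×10²⁶/(4π×(3.14×10¹⁰)²) = 5.56×10⁴ W m⁻².
Energy balance: absorbed = emitted ⇒ πR²·S(1−A) = 4πR²·σT_eq⁴, so T_eq⁴ = S(1−A)/(4σ).
T_eq = [5.56×10⁴ × 0.28 / (4 × 5.67×10⁻⁸)]^(1/4) = (6.87×10¹⁰)^(1/4) = 512 K.

T_eq ≈ 512 K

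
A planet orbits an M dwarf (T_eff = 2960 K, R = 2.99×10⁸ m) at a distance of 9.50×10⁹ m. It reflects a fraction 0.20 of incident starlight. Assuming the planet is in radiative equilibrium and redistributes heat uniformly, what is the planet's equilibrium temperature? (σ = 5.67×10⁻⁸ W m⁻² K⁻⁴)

L = 4πR_⋆²σT_⋆⁴ = 4π(2.99×10⁸)² × 5.67×10⁻⁸ × (2960)⁴ = 4.89×10²⁴ W.
S = L/(4πd²) = 4310 W m⁻².
Energy balance: absorbed = emitted ⇒ πR²·S(1−A) = 4πR²·σT_eq⁴, so T_eq⁴ = S(1−A)/(4σ).
T_eq = [4310 × 0.80 / (4 × 5.67×10⁻⁸)]^(1/4) = (1.52×10¹⁰)^(1/4) = 351 K.

T_eq ≈ 351 K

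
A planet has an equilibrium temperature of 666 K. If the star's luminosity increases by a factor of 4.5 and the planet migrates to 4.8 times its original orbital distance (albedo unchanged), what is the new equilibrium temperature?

T_eq ∝ L^(1/4) · d^(−1/2).
T′ = 666 × 4.5^(1/4) / 4.8^(1/2) = 443 K.

T_eq ≈ 443 K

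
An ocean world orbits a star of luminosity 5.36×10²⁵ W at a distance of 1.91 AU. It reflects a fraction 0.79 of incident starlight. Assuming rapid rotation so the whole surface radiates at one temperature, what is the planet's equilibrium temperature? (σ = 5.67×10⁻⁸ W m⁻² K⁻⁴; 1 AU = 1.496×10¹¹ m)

T_eq ≈ 83.4 K

d = 1.91 AU = 2.86×10¹¹ m.
Flux: S = L/(4πd²) = 5.36×10²⁵/(4π×(2.86×10¹¹)²) = 52.2 W m⁻².
Energy balance: absorbed = emitted ⇒ πR²·S(1−A) = 4πR²·σT_eq⁴, so T_eq⁴ = S(1−A)/(4σ).
T_eq = [52.2 × 0.21 / (4 × 5.67×10⁻⁸)]^(1/4) = (4.84×10⁷)^(1/4) = 83.4 K.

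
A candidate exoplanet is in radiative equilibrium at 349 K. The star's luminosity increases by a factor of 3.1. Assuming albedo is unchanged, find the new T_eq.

T_eq ≈ 463 K

T_eq ∝ L^(1/4) · d^(−1/2).
T′ = 349 × 3.1^(1/4) = 463 K.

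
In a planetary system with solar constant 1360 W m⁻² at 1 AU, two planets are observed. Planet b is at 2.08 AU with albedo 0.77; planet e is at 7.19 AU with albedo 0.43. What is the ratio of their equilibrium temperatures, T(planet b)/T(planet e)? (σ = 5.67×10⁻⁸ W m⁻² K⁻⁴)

T₁/T₂ ≈ 1.482

T_eq = [S₀(1−A)/(4σd²)]^(1/4), so T ∝ (1−A)^(1/4) / √d.
T₁ = [1360×0.23/(4×5.67×10⁻⁸×2.08²)]^(1/4) = 133.62 K.
T₂ = [1360×0.57/(4×5.67×10⁻⁸×7.19²)]^(1/4) = 90.17 K.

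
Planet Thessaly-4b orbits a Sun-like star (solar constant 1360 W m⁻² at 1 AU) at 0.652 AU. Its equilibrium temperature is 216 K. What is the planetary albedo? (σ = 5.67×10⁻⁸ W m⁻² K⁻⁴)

Flux at 0.652 AU: S = 1360/0.652² = 3200 W m⁻².
From T_eq⁴ = S(1−A)/(4σ): 1−A = 4σT_eq⁴/S.
1−A = 4 × 5.67×10⁻⁸ × (216)⁴ / 3200 = 0.154.

A ≈ 0.85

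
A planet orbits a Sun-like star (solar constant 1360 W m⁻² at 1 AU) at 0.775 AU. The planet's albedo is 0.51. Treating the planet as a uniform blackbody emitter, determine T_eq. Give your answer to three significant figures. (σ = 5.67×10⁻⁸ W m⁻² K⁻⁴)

Flux at 0.775 AU: S = 1360/0.775² = 2260 W m⁻².
Energy balance: absorbed = emitted ⇒ πR²·S(1−A) = 4πR²·σT_eq⁴, so T_eq⁴ = S(1−A)/(4σ).
T_eq = [2260 × 0.49 / (4 × 5.67×10⁻⁸)]^(1/4) = (4.89×10⁹)^(1/4) = 264 K.

T_eq ≈ 264 K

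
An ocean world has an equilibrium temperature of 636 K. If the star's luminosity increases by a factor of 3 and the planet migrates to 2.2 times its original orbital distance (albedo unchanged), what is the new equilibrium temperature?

T_eq ≈ 564 K

T_eq ∝ L^(1/4) · d^(−1/2).
T′ = 636 × 3^(1/4) / 2.2^(1/2) = 564 K.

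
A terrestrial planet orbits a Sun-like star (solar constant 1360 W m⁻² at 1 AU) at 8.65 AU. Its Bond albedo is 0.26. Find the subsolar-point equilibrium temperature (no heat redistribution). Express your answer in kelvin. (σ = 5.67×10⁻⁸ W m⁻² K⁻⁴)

T_ss ≈ 124 K

Flux at 8.65 AU: S = 1360/8.65² = 18.2 W m⁻².
At the subsolar point the surface absorbs S(1−A) and emits σT⁴ per unit area — no factor of 4, since only the local patch is in balance.
T = [18.2 × 0.74 / 5.67×10⁻⁸]^(1/4) = (2.37×10⁸)^(1/4) = 124 K.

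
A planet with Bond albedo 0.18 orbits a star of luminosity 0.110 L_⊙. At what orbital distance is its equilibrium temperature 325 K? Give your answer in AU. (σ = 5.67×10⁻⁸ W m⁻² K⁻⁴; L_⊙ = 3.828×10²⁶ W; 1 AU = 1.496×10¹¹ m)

L = 0.110 × 3.828×10²⁶ = 4.21×10²⁵ W.
From T_eq⁴ = L(1−A)/(16πσd²): d = √[L(1−A)/(16πσT_eq⁴)].
d = √[4.21×10²⁵ × 0.82 / (16π × 5.67×10⁻⁸ × (325)⁴)] = 3.30×10¹⁰ m = 0.220 AU.

d ≈ 0.220 AU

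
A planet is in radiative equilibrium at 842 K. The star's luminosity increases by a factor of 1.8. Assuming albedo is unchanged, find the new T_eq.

T_eq ≈ 975 K

T_eq ∝ L^(1/4) · d^(−1/2).
T′ = 842 × 1.8^(1/4) = 975 K.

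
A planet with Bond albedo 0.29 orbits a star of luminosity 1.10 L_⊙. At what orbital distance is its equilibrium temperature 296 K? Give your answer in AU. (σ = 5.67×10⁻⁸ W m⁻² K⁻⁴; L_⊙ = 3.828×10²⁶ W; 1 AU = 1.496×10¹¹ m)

d ≈ 0.781 AU

L = 1.10 × 3.828×10²⁶ = 4.21×10²⁶ W.
From T_eq⁴ = L(1−A)/(16πσd²): d = √[L(1−A)/(16πσT_eq⁴)].
d = √[4.21×10²⁶ × 0.71 / (16π × 5.67×10⁻⁸ × (296)⁴)] = 1.17×10¹¹ m = 0.781 AU.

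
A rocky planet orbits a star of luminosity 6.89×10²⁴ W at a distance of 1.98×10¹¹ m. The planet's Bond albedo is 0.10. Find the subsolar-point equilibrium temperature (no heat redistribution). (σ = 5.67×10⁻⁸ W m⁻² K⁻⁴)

Flux: S = L/(4πd²) = 6.89×10²⁴/(4π×(1.98×10¹¹)²) = 14.0 W m⁻².
At the subsolar point the surface absorbs S(1−A) and emits σT⁴ per unit area — no factor of 4, since only the local patch is in balance.
T = [14.0 × 0.90 / 5.67×10⁻⁸]^(1/4) = (2.22×10⁸)^(1/4) = 122 K.

T_ss ≈ 122 K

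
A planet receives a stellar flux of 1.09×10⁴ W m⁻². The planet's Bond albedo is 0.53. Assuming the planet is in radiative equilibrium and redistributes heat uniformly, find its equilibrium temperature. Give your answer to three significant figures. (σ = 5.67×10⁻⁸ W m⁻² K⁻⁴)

Energy balance: absorbed = emitted ⇒ πR²·S(1−A) = 4πR²·σT_eq⁴, so T_eq⁴ = S(1−A)/(4σ).
T_eq = [1.09×10⁴ × 0.47 / (4 × 5.67×10⁻⁸)]^(1/4) = (2.26×10¹⁰)^(1/4) = 388 K.

T_eq ≈ 388 K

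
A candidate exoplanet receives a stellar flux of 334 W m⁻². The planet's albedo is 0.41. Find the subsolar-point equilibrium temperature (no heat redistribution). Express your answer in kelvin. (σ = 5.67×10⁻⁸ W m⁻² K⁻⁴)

T_ss ≈ 243 K

At the subsolar point the surface absorbs S(1−A) and emits σT⁴ per unit area — no factor of 4, since only the local patch is in balance.
T = [334 × 0.59 / 5.67×10⁻⁸]^(1/4) = (3.48×10⁹)^(1/4) = 243 K.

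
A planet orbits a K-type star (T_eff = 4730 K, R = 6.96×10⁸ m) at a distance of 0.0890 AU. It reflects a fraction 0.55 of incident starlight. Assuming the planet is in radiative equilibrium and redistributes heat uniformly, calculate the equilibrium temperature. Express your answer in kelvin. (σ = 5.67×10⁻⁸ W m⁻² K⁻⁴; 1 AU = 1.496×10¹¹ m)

T_eq ≈ 626 K

d = 0.0890 AU = 1.33×10¹⁰ m.
L = 4πR_⋆²σT_⋆⁴ = 4π(6.96×10⁸)² × 5.67×10⁻⁸ × (4730)⁴ = 1.73×10²⁶ W.
S = L/(4πd²) = 7.76×10⁴ W m⁻².
Energy balance: absorbed = emitted ⇒ πR²·S(1−A) = 4πR²·σT_eq⁴, so T_eq⁴ = S(1−A)/(4σ).
T_eq = [7.76×10⁴ × 0.45 / (4 × 5.67×10⁻⁸)]^(1/4) = (1.54×10¹¹)^(1/4) = 626 K.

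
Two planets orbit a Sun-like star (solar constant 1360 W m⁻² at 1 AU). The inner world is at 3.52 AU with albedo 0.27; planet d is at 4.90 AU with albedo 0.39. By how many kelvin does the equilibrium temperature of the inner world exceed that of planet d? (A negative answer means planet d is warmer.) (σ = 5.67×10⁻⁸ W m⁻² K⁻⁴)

ΔT ≈ 26.0 K

T_eq = [S₀(1−A)/(4σd²)]^(1/4), so T ∝ (1−A)^(1/4) / √d.
T₁ = [1360×0.73/(4×5.67×10⁻⁸×3.52²)]^(1/4) = 137.10 K.
T₂ = [1360×0.61/(4×5.67×10⁻⁸×4.90²)]^(1/4) = 111.10 K.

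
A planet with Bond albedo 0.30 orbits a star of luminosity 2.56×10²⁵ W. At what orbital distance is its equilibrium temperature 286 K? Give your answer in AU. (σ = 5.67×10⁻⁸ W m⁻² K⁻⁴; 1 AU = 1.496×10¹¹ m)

d ≈ 0.205 AU

From T_eq⁴ = L(1−A)/(16πσd²): d = √[L(1−A)/(16πσT_eq⁴)].
d = √[2.56×10²⁵ × 0.70 / (16π × 5.67×10⁻⁸ × (286)⁴)] = 3.07×10¹⁰ m = 0.205 AU.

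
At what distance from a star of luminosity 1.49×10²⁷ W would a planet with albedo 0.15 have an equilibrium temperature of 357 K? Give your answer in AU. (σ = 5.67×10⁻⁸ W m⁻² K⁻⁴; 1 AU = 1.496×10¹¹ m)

From T_eq⁴ = L(1−A)/(16πσd²): d = √[L(1−A)/(16πσT_eq⁴)].
d = √[1.49×10²⁷ × 0.85 / (16π × 5.67×10⁻⁸ × (357)⁴)] = 1.65×10¹¹ m = 1.11 AU.

d ≈ 1.11 AU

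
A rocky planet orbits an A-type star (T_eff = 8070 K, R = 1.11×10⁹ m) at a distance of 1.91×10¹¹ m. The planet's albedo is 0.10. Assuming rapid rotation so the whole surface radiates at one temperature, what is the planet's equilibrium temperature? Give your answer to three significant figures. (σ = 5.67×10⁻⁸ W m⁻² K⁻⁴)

L = 4πR_⋆²σT_⋆⁴ = 4π(1.11×10⁹)² × 5.67×10⁻⁸ × (8070)⁴ = 3.72×10²⁷ W.
S = L/(4πd²) = 8120 W m⁻².
Energy balance: absorbed = emitted ⇒ πR²·S(1−A) = 4πR²·σT_eq⁴, so T_eq⁴ = S(1−A)/(4σ).
T_eq = [8120 × 0.90 / (4 × 5.67×10⁻⁸)]^(1/4) = (3.22×10¹⁰)^(1/4) = 424 K.

T_eq ≈ 424 K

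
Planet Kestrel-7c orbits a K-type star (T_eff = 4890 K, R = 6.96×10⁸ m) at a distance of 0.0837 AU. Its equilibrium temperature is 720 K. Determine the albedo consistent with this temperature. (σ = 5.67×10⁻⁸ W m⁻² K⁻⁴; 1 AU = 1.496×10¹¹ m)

A ≈ 0.39

d = 0.0837 AU = 1.25×10¹⁰ m.
L = 4πR_⋆²σT_⋆⁴ = 4π(6.96×10⁸)² × 5.67×10⁻⁸ × (4890)⁴ = 1.97×10²⁶ W.
S = L/(4πd²) = 1.00×10⁵ W m⁻².
From T_eq⁴ = S(1−A)/(4σ): 1−A = 4σT_eq⁴/S.
1−A = 4 × 5.67×10⁻⁸ × (720)⁴ / 1.00×10⁵ = 0.608.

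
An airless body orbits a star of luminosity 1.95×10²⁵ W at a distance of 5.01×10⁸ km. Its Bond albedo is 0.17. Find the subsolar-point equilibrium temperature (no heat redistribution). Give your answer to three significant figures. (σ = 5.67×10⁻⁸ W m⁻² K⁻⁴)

T_ss ≈ 97.5 K

d = 5.01×10⁸ km = 5.01×10¹¹ m.
Flux: S = L/(4πd²) = 1.95×10²⁵/(4π×(5.01×10¹¹)²) = 6.18 W m⁻².
At the subsolar point the surface absorbs S(1−A) and emits σT⁴ per unit area — no factor of 4, since only the local patch is in balance.
T = [6.18 × 0.83 / 5.67×10⁻⁸]^(1/4) = (9.05×10⁷)^(1/4) = 97.5 K.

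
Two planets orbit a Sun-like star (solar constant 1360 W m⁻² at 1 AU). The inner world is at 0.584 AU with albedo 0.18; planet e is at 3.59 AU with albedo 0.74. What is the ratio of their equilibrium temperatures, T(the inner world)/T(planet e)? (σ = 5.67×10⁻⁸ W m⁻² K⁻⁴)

T_eq = [S₀(1−A)/(4σd²)]^(1/4), so T ∝ (1−A)^(1/4) / √d.
T₁ = [1360×0.82/(4×5.67×10⁻⁸×0.584²)]^(1/4) = 346.51 K.
T₂ = [1360×0.26/(4×5.67×10⁻⁸×3.59²)]^(1/4) = 104.87 K.

T₁/T₂ ≈ 3.304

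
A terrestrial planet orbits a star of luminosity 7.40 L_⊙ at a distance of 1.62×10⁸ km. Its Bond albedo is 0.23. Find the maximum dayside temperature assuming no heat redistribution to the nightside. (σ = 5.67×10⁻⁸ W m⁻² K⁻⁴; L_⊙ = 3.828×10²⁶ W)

T_ss ≈ 584 K

d = 1.62×10⁸ km = 1.62×10¹¹ m.
L = 7.40 × 3.828×10²⁶ = 2.83×10²⁷ W.
Flux: S = L/(4πd²) = 2.83×10²⁷/(4π×(1.62×10¹¹)²) = 8590 W m⁻².
With no redistribution each surface element balances locally: S(1−A) = σT⁴.
T = [8590 × 0.77 / 5.67×10⁻⁸]^(1/4) = (1.17×10¹¹)^(1/4) = 584 K.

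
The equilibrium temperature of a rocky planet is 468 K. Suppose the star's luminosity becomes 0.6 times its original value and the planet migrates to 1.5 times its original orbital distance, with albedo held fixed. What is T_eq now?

T_eq ≈ 336 K

T_eq ∝ L^(1/4) · d^(−1/2).
T′ = 468 × 0.6^(1/4) / 1.5^(1/2) = 336 K.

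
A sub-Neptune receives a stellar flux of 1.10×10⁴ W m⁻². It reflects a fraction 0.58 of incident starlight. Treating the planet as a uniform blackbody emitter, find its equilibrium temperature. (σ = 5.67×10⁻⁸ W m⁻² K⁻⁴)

T_eq ≈ 378 K

Energy balance: absorbed = emitted ⇒ πR²·S(1−A) = 4πR²·σT_eq⁴, so T_eq⁴ = S(1−A)/(4σ).
T_eq = [1.10×10⁴ × 0.42 / (4 × 5.67×10⁻⁸)]^(1/4) = (2.04×10¹⁰)^(1/4) = 378 K.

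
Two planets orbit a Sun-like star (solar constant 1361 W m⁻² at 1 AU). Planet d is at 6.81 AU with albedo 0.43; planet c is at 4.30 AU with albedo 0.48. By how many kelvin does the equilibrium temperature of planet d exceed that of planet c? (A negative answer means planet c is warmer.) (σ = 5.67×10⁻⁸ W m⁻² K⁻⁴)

ΔT ≈ -21.3 K

T_eq = [S₀(1−A)/(4σd²)]^(1/4), so T ∝ (1−A)^(1/4) / √d.
T₁ = [1361×0.57/(4×5.67×10⁻⁸×6.81²)]^(1/4) = 92.67 K.
T₂ = [1361×0.52/(4×5.67×10⁻⁸×4.30²)]^(1/4) = 113.98 K.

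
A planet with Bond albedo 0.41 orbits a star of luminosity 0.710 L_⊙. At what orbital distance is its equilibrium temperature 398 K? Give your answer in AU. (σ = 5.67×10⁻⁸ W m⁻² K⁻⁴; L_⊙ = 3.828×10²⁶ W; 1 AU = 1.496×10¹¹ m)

d ≈ 0.317 AU

L = 0.710 × 3.828×10²⁶ = 2.72×10²⁶ W.
From T_eq⁴ = L(1−A)/(16πσd²): d = √[L(1−A)/(16πσT_eq⁴)].
d = √[2.72×10²⁶ × 0.59 / (16π × 5.67×10⁻⁸ × (398)⁴)] = 4.74×10¹⁰ m = 0.317 AU.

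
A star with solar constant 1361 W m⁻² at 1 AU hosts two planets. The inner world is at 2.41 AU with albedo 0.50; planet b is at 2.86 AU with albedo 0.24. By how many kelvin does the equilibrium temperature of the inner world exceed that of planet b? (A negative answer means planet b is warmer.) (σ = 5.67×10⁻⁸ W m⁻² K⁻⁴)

T_eq = [S₀(1−A)/(4σd²)]^(1/4), so T ∝ (1−A)^(1/4) / √d.
T₁ = [1361×0.50/(4×5.67×10⁻⁸×2.41²)]^(1/4) = 150.76 K.
T₂ = [1361×0.76/(4×5.67×10⁻⁸×2.86²)]^(1/4) = 153.66 K.

ΔT ≈ -2.9 K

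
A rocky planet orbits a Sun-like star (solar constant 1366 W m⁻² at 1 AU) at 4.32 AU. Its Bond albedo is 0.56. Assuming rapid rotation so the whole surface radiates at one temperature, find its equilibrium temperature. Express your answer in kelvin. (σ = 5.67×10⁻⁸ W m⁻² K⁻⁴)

Flux at 4.32 AU: S = 1366/4.32² = 73.2 W m⁻².
Energy balance: absorbed = emitted ⇒ πR²·S(1−A) = 4πR²·σT_eq⁴, so T_eq⁴ = S(1−A)/(4σ).
T_eq = [73.2 × 0.44 / (4 × 5.67×10⁻⁸)]^(1/4) = (1.42×10⁸)^(1/4) = 109 K.

T_eq ≈ 109 K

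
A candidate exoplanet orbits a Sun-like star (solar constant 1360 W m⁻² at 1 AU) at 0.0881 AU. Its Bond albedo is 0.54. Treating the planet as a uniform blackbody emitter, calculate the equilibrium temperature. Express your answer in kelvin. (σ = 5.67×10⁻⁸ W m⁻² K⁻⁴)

T_eq ≈ 772 K

Flux at 0.0881 AU: S = 1360/0.0881² = 1.75×10⁵ W m⁻².
Energy balance: absorbed = emitted ⇒ πR²·S(1−A) = 4πR²·σT_eq⁴, so T_eq⁴ = S(1−A)/(4σ).
T_eq = [1.75×10⁵ × 0.46 / (4 × 5.67×10⁻⁸)]^(1/4) = (3.55×10¹¹)^(1/4) = 772 K.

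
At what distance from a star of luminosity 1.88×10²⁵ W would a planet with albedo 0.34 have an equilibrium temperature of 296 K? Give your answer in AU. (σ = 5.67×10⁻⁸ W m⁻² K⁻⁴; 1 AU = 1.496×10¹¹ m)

From T_eq⁴ = L(1−A)/(16πσd²): d = √[L(1−A)/(16πσT_eq⁴)].
d = √[1.88×10²⁵ × 0.66 / (16π × 5.67×10⁻⁸ × (296)⁴)] = 2.38×10¹⁰ m = 0.159 AU.

d ≈ 0.159 AU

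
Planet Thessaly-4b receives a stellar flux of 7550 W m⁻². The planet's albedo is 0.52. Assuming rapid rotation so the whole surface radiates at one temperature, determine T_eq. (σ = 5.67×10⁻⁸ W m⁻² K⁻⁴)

Energy balance: absorbed = emitted ⇒ πR²·S(1−A) = 4πR²·σT_eq⁴, so T_eq⁴ = S(1−A)/(4σ).
T_eq = [7550 × 0.48 / (4 × 5.67×10⁻⁸)]^(1/4) = (1.60×10¹⁰)^(1/4) = 356 K.

T_eq ≈ 356 K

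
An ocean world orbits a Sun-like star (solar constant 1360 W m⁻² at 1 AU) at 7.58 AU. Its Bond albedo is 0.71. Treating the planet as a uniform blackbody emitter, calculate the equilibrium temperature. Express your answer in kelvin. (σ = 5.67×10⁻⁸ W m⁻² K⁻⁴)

Flux at 7.58 AU: S = 1360/7.58² = 23.7 W m⁻².
Energy balance: absorbed = emitted ⇒ πR²·S(1−A) = 4πR²·σT_eq⁴, so T_eq⁴ = S(1−A)/(4σ).
T_eq = [23.7 × 0.29 / (4 × 5.67×10⁻⁸)]^(1/4) = (3.03×10⁷)^(1/4) = 74.2 K.

T_eq ≈ 74.2 K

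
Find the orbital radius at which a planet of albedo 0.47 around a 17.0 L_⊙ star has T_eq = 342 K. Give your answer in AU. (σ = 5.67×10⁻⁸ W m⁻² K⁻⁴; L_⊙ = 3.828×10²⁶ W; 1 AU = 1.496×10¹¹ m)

d ≈ 1.99 AU

L = 17.0 × 3.828×10²⁶ = 6.51×10²⁷ W.
From T_eq⁴ = L(1−A)/(16πσd²): d = √[L(1−A)/(16πσT_eq⁴)].
d = √[6.51×10²⁷ × 0.53 / (16π × 5.67×10⁻⁸ × (342)⁴)] = 2.97×10¹¹ m = 1.99 AU.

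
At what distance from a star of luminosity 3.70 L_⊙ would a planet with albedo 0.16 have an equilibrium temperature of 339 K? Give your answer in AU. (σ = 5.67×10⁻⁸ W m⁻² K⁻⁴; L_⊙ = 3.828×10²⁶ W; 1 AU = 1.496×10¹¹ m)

d ≈ 1.19 AU

L = 3.70 × 3.828×10²⁶ = 1.42×10²⁷ W.
From T_eq⁴ = L(1−A)/(16πσd²): d = √[L(1−A)/(16πσT_eq⁴)].
d = √[1.42×10²⁷ × 0.84 / (16π × 5.67×10⁻⁸ × (339)⁴)] = 1.78×10¹¹ m = 1.19 AU.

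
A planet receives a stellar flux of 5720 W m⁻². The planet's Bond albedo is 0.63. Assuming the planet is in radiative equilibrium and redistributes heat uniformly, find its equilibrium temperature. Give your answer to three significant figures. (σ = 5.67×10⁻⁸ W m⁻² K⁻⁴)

T_eq ≈ 311 K

Energy balance: absorbed = emitted ⇒ πR²·S(1−A) = 4πR²·σT_eq⁴, so T_eq⁴ = S(1−A)/(4σ).
T_eq = [5720 × 0.37 / (4 × 5.67×10⁻⁸)]^(1/4) = (9.33×10⁹)^(1/4) = 311 K.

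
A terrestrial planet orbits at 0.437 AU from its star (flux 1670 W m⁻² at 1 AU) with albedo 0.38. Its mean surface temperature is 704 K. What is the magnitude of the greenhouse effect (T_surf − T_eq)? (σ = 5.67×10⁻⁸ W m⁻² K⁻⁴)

S = 1670/0.437² = 8745 W m⁻².
T_eq = [S(1−A)/(4σ)]^(1/4) = [8745×0.62/(4×5.67×10⁻⁸)]^(1/4) = 393.2 K.
ΔT = T_surf − T_eq = 704 − 393.2.

ΔT ≈ 310.8 K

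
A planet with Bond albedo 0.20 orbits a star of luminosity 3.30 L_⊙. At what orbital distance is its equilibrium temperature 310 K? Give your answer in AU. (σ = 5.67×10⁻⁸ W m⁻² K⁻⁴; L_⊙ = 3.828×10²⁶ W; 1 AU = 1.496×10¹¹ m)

d ≈ 1.31 AU

L = 3.30 × 3.828×10²⁶ = 1.26×10²⁷ W.
From T_eq⁴ = L(1−A)/(16πσd²): d = √[L(1−A)/(16πσT_eq⁴)].
d = √[1.26×10²⁷ × 0.80 / (16π × 5.67×10⁻⁸ × (310)⁴)] = 1.96×10¹¹ m = 1.31 AU.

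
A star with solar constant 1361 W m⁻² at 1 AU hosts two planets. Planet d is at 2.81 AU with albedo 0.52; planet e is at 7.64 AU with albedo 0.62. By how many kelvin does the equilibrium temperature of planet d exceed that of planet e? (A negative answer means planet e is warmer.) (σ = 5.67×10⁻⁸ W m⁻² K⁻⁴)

T_eq = [S₀(1−A)/(4σd²)]^(1/4), so T ∝ (1−A)^(1/4) / √d.
T₁ = [1361×0.48/(4×5.67×10⁻⁸×2.81²)]^(1/4) = 138.20 K.
T₂ = [1361×0.38/(4×5.67×10⁻⁸×7.64²)]^(1/4) = 79.06 K.

ΔT ≈ 59.1 K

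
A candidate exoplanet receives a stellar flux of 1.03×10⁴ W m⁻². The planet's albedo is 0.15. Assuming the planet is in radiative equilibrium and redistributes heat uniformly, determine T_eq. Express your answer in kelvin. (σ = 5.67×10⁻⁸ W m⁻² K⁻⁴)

Energy balance: absorbed = emitted ⇒ πR²·S(1−A) = 4πR²·σT_eq⁴, so T_eq⁴ = S(1−A)/(4σ).
T_eq = [1.03×10⁴ × 0.85 / (4 × 5.67×10⁻⁸)]^(1/4) = (3.86×10¹⁰)^(1/4) = 443 K.

T_eq ≈ 443 K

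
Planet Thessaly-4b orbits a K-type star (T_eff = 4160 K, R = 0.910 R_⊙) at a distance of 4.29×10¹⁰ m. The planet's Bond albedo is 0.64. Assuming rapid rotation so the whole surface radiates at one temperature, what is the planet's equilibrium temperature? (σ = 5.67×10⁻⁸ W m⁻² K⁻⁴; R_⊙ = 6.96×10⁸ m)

R_⋆ = 0.910 × 6.96×10⁸ = 6.33×10⁸ m.
L = 4πR_⋆²σT_⋆⁴ = 4π(6.33×10⁸)² × 5.67×10⁻⁸ × (4160)⁴ = 8.56×10²⁵ W.
S = L/(4πd²) = 3700 W m⁻².
Energy balance: absorbed = emitted ⇒ πR²·S(1−A) = 4πR²·σT_eq⁴, so T_eq⁴ = S(1−A)/(4σ).
T_eq = [3700 × 0.36 / (4 × 5.67×10⁻⁸)]^(1/4) = (5.87×10⁹)^(1/4) = 277 K.

T_eq ≈ 277 K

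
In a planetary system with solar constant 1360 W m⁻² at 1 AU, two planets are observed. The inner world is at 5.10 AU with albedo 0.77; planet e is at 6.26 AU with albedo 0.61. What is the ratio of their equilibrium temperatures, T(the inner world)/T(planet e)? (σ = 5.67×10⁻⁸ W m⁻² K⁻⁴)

T₁/T₂ ≈ 0.971

T_eq = [S₀(1−A)/(4σd²)]^(1/4), so T ∝ (1−A)^(1/4) / √d.
T₁ = [1360×0.23/(4×5.67×10⁻⁸×5.10²)]^(1/4) = 85.33 K.
T₂ = [1360×0.39/(4×5.67×10⁻⁸×6.26²)]^(1/4) = 87.89 K.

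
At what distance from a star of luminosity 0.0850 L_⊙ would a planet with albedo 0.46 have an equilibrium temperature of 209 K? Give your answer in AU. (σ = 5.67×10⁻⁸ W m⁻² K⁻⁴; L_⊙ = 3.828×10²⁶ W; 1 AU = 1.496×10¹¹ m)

d ≈ 0.380 AU

L = 0.0850 × 3.828×10²⁶ = 3.25×10²⁵ W.
From T_eq⁴ = L(1−A)/(16πσd²): d = √[L(1−A)/(16πσT_eq⁴)].
d = √[3.25×10²⁵ × 0.54 / (16π × 5.67×10⁻⁸ × (209)⁴)] = 5.68×10¹⁰ m = 0.380 AU.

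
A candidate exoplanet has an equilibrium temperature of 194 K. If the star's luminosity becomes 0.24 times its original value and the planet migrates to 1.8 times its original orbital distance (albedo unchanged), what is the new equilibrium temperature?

T_eq ∝ L^(1/4) · d^(−1/2).
T′ = 194 × 0.24^(1/4) / 1.8^(1/2) = 101 K.

T_eq ≈ 101 K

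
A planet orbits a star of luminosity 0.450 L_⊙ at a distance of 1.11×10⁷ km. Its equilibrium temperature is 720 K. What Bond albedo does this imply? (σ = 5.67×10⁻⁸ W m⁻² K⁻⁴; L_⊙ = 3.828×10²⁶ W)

d = 1.11×10⁷ km = 1.11×10¹⁰ m.
L = 0.450 × 3.828×10²⁶ = 1.72×10²⁶ W.
Flux: S = L/(4πd²) = 1.72×10²⁶/(4π×(1.11×10¹⁰)²) = 1.11×10⁵ W m⁻².
From T_eq⁴ = S(1−A)/(4σ): 1−A = 4σT_eq⁴/S.
1−A = 4 × 5.67×10⁻⁸ × (720)⁴ / 1.11×10⁵ = 0.548.

A ≈ 0.45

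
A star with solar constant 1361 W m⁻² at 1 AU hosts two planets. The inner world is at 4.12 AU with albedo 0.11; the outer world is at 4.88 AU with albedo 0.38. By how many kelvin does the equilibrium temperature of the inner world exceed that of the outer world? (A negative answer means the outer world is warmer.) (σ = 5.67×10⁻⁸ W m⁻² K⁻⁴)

T_eq = [S₀(1−A)/(4σd²)]^(1/4), so T ∝ (1−A)^(1/4) / √d.
T₁ = [1361×0.89/(4×5.67×10⁻⁸×4.12²)]^(1/4) = 133.18 K.
T₂ = [1361×0.62/(4×5.67×10⁻⁸×4.88²)]^(1/4) = 111.80 K.

ΔT ≈ 21.4 K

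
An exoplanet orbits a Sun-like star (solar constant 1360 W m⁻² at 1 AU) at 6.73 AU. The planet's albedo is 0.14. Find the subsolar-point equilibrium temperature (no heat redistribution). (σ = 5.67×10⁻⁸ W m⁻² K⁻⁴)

T_ss ≈ 146 K

Flux at 6.73 AU: S = 1360/6.73² = 30.0 W m⁻².
At the subsolar point the surface absorbs S(1−A) and emits σT⁴ per unit area — no factor of 4, since only the local patch is in balance.
T = [30.0 × 0.86 / 5.67×10⁻⁸]^(1/4) = (4.55×10⁸)^(1/4) = 146 K.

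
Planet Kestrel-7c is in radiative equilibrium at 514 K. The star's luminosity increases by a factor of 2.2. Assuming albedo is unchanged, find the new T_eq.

T_eq ≈ 626 K

T_eq ∝ L^(1/4) · d^(−1/2).
T′ = 514 × 2.2^(1/4) = 626 K.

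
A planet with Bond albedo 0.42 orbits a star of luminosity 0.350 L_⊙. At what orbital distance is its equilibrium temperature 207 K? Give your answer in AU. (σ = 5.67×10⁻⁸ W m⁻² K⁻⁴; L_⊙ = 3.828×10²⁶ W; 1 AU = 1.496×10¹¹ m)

L = 0.350 × 3.828×10²⁶ = 1.34×10²⁶ W.
From T_eq⁴ = L(1−A)/(16πσd²): d = √[L(1−A)/(16πσT_eq⁴)].
d = √[1.34×10²⁶ × 0.58 / (16π × 5.67×10⁻⁸ × (207)⁴)] = 1.22×10¹¹ m = 0.815 AU.

d ≈ 0.815 AU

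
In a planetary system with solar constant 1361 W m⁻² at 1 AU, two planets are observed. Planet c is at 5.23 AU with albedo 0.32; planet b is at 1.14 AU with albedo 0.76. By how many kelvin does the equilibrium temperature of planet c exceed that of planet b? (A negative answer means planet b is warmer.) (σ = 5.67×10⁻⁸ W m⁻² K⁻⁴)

ΔT ≈ -71.9 K

T_eq = [S₀(1−A)/(4σd²)]^(1/4), so T ∝ (1−A)^(1/4) / √d.
T₁ = [1361×0.68/(4×5.67×10⁻⁸×5.23²)]^(1/4) = 110.52 K.
T₂ = [1361×0.24/(4×5.67×10⁻⁸×1.14²)]^(1/4) = 182.45 K.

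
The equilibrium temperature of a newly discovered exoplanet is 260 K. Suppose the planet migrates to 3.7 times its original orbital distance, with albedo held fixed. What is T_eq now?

T_eq ∝ L^(1/4) · d^(−1/2).
T′ = 260 / 3.7^(1/2) = 135 K.

T_eq ≈ 135 K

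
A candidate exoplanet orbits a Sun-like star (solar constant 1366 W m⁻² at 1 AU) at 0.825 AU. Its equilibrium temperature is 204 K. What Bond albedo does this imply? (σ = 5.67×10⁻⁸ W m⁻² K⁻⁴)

A ≈ 0.80

Flux at 0.825 AU: S = 1366/0.825² = 2010 W m⁻².
From T_eq⁴ = S(1−A)/(4σ): 1−A = 4σT_eq⁴/S.
1−A = 4 × 5.67×10⁻⁸ × (204)⁴ / 2010 = 0.196.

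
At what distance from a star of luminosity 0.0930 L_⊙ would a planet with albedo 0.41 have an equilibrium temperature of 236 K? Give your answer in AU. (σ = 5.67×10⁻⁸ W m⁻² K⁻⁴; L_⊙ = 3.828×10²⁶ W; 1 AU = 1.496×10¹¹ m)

L = 0.0930 × 3.828×10²⁶ = 3.56×10²⁵ W.
From T_eq⁴ = L(1−A)/(16πσd²): d = √[L(1−A)/(16πσT_eq⁴)].
d = √[3.56×10²⁵ × 0.59 / (16π × 5.67×10⁻⁸ × (236)⁴)] = 4.87×10¹⁰ m = 0.326 AU.

d ≈ 0.326 AU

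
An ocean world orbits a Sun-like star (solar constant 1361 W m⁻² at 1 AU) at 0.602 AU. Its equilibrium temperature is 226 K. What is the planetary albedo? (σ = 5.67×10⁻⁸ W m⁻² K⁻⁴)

Flux at 0.602 AU: S = 1361/0.602² = 3760 W m⁻².
From T_eq⁴ = S(1−A)/(4σ): 1−A = 4σT_eq⁴/S.
1−A = 4 × 5.67×10⁻⁸ × (226)⁴ / 3760 = 0.158.

A ≈ 0.84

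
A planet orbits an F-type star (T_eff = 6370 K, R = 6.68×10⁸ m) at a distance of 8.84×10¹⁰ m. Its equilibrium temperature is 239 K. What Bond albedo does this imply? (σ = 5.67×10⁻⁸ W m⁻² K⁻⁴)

A ≈ 0.86

L = 4πR_⋆²σT_⋆⁴ = 4π(6.68×10⁸)² × 5.67×10⁻⁸ × (6370)⁴ = 5.23×10²⁶ W.
S = L/(4πd²) = 5330 W m⁻².
From T_eq⁴ = S(1−A)/(4σ): 1−A = 4σT_eq⁴/S.
1−A = 4 × 5.67×10⁻⁸ × (239)⁴ / 5330 = 0.139.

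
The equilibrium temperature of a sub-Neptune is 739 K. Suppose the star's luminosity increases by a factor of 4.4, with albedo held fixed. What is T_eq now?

T_eq ∝ L^(1/4) · d^(−1/2).
T′ = 739 × 4.4^(1/4) = 1070 K.

T_eq ≈ 1070 K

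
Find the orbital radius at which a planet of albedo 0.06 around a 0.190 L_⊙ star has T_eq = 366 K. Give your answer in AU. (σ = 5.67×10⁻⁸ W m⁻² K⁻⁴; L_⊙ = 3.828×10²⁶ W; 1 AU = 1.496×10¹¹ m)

L = 0.190 × 3.828×10²⁶ = 7.27×10²⁵ W.
From T_eq⁴ = L(1−A)/(16πσd²): d = √[L(1−A)/(16πσT_eq⁴)].
d = √[7.27×10²⁵ × 0.94 / (16π × 5.67×10⁻⁸ × (366)⁴)] = 3.66×10¹⁰ m = 0.244 AU.

d ≈ 0.244 AU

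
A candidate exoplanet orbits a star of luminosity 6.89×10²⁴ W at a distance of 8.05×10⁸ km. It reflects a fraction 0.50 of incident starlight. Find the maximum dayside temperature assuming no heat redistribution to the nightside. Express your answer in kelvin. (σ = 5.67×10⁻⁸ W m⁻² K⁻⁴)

d = 8.05×10⁸ km = 8.05×10¹¹ m.
Flux: S = L/(4πd²) = 6.89×10²⁴/(4π×(8.05×10¹¹)²) = 0.846 W m⁻².
With no redistribution each surface element balances locally: S(1−A) = σT⁴.
T = [0.846 × 0.50 / 5.67×10⁻⁸]^(1/4) = (7.46×10⁶)^(1/4) = 52.3 K.

T_ss ≈ 52.3 K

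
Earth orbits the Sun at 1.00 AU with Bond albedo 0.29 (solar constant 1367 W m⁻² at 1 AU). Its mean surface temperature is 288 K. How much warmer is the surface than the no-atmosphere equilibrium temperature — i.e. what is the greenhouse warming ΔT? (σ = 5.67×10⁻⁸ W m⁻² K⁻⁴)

ΔT ≈ 32.2 K

S = 1367/1.00² = 1367 W m⁻².
T_eq = [S(1−A)/(4σ)]^(1/4) = [1367×0.71/(4×5.67×10⁻⁸)]^(1/4) = 255.8 K.
ΔT = T_surf − T_eq = 288 − 255.8.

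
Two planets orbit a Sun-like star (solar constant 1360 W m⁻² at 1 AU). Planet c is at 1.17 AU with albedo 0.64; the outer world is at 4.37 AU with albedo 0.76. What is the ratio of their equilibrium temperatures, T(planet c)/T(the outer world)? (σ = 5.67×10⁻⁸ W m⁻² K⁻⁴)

T_eq = [S₀(1−A)/(4σd²)]^(1/4), so T ∝ (1−A)^(1/4) / √d.
T₁ = [1360×0.36/(4×5.67×10⁻⁸×1.17²)]^(1/4) = 199.28 K.
T₂ = [1360×0.24/(4×5.67×10⁻⁸×4.37²)]^(1/4) = 93.17 K.

T₁/T₂ ≈ 2.139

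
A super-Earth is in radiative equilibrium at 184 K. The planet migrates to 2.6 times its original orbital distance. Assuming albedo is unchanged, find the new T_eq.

T_eq ∝ L^(1/4) · d^(−1/2).
T′ = 184 / 2.6^(1/2) = 114 K.

T_eq ≈ 114 K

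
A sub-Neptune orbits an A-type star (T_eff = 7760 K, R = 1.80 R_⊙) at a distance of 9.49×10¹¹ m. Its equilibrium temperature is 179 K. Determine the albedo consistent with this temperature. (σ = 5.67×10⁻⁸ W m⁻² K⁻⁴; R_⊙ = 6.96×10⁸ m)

R_⋆ = 1.80 × 6.96×10⁸ = 1.25×10⁹ m.
L = 4πR_⋆²σT_⋆⁴ = 4π(1.25×10⁹)² × 5.67×10⁻⁸ × (7760)⁴ = 4.06×10²⁷ W.
S = L/(4πd²) = 358 W m⁻².
From T_eq⁴ = S(1−A)/(4σ): 1−A = 4σT_eq⁴/S.
1−A = 4 × 5.67×10⁻⁸ × (179)⁴ / 358 = 0.650.

A ≈ 0.35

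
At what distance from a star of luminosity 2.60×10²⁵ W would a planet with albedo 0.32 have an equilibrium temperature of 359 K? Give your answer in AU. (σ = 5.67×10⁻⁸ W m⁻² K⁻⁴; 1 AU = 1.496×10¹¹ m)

d ≈ 0.129 AU

From T_eq⁴ = L(1−A)/(16πσd²): d = √[L(1−A)/(16πσT_eq⁴)].
d = √[2.60×10²⁵ × 0.68 / (16π × 5.67×10⁻⁸ × (359)⁴)] = 1.93×10¹⁰ m = 0.129 AU.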